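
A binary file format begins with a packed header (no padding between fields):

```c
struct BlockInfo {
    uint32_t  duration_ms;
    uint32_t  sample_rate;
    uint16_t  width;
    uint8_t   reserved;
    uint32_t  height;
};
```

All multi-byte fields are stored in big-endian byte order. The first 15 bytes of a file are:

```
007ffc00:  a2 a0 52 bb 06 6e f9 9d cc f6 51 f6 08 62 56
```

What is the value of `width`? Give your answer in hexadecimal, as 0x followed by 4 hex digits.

`width` follows `duration_ms` (4 B), `sample_rate` (4 B), so it starts at offset 4 + 4 = 8 and occupies 2 bytes.
Bytes at offsets 8..9: CC F6.
Big-endian: lowest address holds the most-significant byte.
The bytes are already most-significant first: 0xCCF6.

0xCCF6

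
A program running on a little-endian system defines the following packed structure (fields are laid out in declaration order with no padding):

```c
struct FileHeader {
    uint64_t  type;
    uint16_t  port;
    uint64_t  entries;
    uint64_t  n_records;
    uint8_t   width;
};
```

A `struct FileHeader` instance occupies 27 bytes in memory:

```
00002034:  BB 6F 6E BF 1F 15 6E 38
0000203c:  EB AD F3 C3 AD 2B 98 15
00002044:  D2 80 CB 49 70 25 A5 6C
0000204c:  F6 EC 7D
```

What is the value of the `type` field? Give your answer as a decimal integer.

`type` is the first field, at byte offset 0, occupying 8 bytes.
Bytes at offsets 0..7: BB 6F 6E BF 1F 15 6E 38.
In little-endian order the low byte comes first in memory.
Reassemble most-significant byte first: 38 6E 15 1F BF 6E 6F BB → 0x386E151FBF6E6FBB.
0x386E151FBF6E6FBB = 4066210739661991867.

4066210739661991867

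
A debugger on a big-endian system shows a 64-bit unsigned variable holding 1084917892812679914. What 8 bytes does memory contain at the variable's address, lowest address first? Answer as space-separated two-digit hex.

1084917892812679914 in hexadecimal, padded to 64 bits, is 0x0F0E67134B90AAEA.
Split into bytes (most-significant first): 0F 0E 67 13 4B 90 AA EA.
Big-endian: lowest address holds the most-significant byte.
So the memory order matches the most-significant-first order: 0F 0E 67 13 4B 90 AA EA.

0F 0E 67 13 4B 90 AA EA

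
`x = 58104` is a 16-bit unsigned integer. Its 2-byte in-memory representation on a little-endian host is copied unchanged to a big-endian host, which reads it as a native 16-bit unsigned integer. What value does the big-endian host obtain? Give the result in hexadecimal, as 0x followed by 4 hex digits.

58104 in 16-bit hexadecimal is 0xE2F8.
Stored little-endian, the bytes at ascending addresses are F8 E2.
Read back as big-endian, the last byte is least significant, giving 0xF8E2.

0xF8E2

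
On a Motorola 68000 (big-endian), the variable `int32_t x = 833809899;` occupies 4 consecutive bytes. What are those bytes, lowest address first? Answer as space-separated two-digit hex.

833809899 in hexadecimal, padded to 32 bits, is 0x31B2EDEB.
Split into bytes (most-significant first): 31 B2 ED EB.
In big-endian order the high byte comes first in memory.
So the memory order matches the most-significant-first order: 31 B2 ED EB.

31 B2 ED EB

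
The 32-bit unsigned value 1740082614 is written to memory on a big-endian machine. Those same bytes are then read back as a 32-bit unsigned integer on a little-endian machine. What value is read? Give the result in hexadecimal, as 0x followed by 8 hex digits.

1740082614 in 32-bit hexadecimal is 0x67B78DB6.
Stored big-endian, the bytes at ascending addresses are 67 B7 8D B6.
Read back as little-endian, the first byte is least significant, giving 0xB68DB767.

0xB68DB767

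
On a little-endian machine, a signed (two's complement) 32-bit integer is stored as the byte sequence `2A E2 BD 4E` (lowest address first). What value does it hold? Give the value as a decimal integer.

1321067050

Little-endian stores the least-significant byte at the lowest address.
Reassemble most-significant byte first: 4E BD E2 2A → 0x4EBDE22A.
0x4EBDE22A = 1321067050.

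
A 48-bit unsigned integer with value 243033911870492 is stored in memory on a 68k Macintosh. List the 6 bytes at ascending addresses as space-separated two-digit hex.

DD 09 BD FC 44 1C

243033911870492 in hexadecimal, padded to 48 bits, is 0xDD09BDFC441C.
Split into bytes (most-significant first): DD 09 BD FC 44 1C.
In big-endian order the high byte comes first in memory.
So the memory order matches the most-significant-first order: DD 09 BD FC 44 1C.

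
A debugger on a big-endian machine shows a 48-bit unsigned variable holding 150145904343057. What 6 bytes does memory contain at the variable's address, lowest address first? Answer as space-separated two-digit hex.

88 8E 91 4A F8 11

150145904343057 in hexadecimal, padded to 48 bits, is 0x888E914AF811.
Split into bytes (most-significant first): 88 8E 91 4A F8 11.
In big-endian order the high byte comes first in memory.
So the memory order matches the most-significant-first order: 88 8E 91 4A F8 11.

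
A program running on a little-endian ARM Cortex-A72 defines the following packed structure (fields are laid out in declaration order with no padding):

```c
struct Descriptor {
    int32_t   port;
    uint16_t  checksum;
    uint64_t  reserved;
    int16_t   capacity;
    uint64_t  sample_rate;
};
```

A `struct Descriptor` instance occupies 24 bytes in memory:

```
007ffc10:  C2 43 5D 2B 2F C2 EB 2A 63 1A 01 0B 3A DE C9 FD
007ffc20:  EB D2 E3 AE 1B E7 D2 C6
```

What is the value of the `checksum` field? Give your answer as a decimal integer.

`checksum` follows `port` (4 bytes), so it starts at byte offset 4 and occupies 2 bytes.
Bytes at offsets 4..5: 2F C2.
In little-endian order the low byte comes first in memory.
Reassemble most-significant byte first: C2 2F → 0xC22F.
0xC22F = 49711.

49711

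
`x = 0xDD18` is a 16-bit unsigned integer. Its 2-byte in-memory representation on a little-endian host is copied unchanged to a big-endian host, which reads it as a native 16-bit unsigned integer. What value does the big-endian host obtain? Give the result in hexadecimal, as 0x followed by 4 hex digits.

0x18DD

Stored little-endian, the bytes at ascending addresses are 18 DD.
Read back as big-endian, the last byte is least significant, giving 0x18DD.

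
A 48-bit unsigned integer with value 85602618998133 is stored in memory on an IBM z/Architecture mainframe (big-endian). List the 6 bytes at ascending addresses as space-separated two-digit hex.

85602618998133 in hexadecimal, padded to 48 bits, is 0x4DDAE9B27D75.
Split into bytes (most-significant first): 4D DA E9 B2 7D 75.
Big-endian: lowest address holds the most-significant byte.
So the memory order matches the most-significant-first order: 4D DA E9 B2 7D 75.

4D DA E9 B2 7D 75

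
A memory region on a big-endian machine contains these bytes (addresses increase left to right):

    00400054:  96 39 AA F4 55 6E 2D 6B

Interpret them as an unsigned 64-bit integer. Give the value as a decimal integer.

In big-endian order the high byte comes first in memory.
The bytes are already most-significant first: 0x9639AAF4556E2D6B.
0x9639AAF4556E2D6B = 10824871145743723883.

10824871145743723883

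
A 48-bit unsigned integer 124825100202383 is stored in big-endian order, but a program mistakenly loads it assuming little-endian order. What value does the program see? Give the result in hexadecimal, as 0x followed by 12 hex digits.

124825100202383 in 48-bit hexadecimal is 0x71871BC1B18F.
Stored big-endian, the bytes at ascending addresses are 71 87 1B C1 B1 8F.
Read back as little-endian, the first byte is least significant, giving 0x8FB1C11B8771.

0x8FB1C11B8771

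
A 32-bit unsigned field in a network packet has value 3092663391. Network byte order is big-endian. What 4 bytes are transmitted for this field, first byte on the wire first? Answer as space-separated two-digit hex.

3092663391 in hexadecimal, padded to 32 bits, is 0xB8564C5F.
Split into bytes (most-significant first): B8 56 4C 5F.
Big-endian stores the most-significant byte at the lowest address.
So the memory order matches the most-significant-first order: B8 56 4C 5F.

B8 56 4C 5F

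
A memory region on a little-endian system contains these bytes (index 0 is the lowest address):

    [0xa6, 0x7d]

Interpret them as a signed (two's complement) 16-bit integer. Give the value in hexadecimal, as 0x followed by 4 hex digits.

Little-endian: lowest address holds the least-significant byte.
Reassemble most-significant byte first: 7D A6 → 0x7DA6.

0x7DA6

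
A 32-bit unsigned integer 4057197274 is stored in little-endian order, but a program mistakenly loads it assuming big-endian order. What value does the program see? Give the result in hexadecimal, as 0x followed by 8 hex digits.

0xDAEAD3F1

4057197274 in 32-bit hexadecimal is 0xF1D3EADA.
Stored little-endian, the bytes at ascending addresses are DA EA D3 F1.
Read back as big-endian, the last byte is least significant, giving 0xDAEAD3F1.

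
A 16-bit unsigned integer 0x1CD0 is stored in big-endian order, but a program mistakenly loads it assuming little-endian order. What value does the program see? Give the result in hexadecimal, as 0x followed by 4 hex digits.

0xD01C

Stored big-endian, the bytes at ascending addresses are 1C D0.
Read back as little-endian, the first byte is least significant, giving 0xD01C.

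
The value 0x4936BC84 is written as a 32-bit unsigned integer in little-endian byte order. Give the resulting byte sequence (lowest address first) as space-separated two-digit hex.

84 BC 36 49

Split into bytes (most-significant first): 49 36 BC 84.
Little-endian stores the least-significant byte at the lowest address.
So at ascending addresses the bytes are 84 BC 36 49.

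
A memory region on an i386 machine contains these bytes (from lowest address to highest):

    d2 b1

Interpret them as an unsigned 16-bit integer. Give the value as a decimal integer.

45522

Little-endian: lowest address holds the least-significant byte.
Reassemble most-significant byte first: B1 D2 → 0xB1D2.
0xB1D2 = 45522.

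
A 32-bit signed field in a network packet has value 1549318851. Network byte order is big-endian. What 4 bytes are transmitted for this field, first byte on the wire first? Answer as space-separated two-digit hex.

1549318851 in hexadecimal, padded to 32 bits, is 0x5C58BAC3.
Split into bytes (most-significant first): 5C 58 BA C3.
Big-endian: lowest address holds the most-significant byte.
So the memory order matches the most-significant-first order: 5C 58 BA C3.

5C 58 BA C3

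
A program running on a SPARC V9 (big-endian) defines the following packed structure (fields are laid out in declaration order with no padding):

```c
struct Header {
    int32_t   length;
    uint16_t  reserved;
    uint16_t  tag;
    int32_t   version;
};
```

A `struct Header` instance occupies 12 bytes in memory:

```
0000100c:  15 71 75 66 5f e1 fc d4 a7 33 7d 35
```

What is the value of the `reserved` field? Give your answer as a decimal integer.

24545

`reserved` follows `length` (4 bytes), so it starts at byte offset 4 and occupies 2 bytes.
Bytes at offsets 4..5: 5F E1.
Big-endian: lowest address holds the most-significant byte.
The bytes are already most-significant first: 0x5FE1.
0x5FE1 = 24545.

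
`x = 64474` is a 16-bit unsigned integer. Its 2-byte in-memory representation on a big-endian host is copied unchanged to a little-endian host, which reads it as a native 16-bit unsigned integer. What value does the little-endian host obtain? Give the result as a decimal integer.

56059

64474 in 16-bit hexadecimal is 0xFBDA.
Stored big-endian, the bytes at ascending addresses are FB DA.
Read back as little-endian, the first byte is least significant, giving 0xDAFB.
0xDAFB = 56059.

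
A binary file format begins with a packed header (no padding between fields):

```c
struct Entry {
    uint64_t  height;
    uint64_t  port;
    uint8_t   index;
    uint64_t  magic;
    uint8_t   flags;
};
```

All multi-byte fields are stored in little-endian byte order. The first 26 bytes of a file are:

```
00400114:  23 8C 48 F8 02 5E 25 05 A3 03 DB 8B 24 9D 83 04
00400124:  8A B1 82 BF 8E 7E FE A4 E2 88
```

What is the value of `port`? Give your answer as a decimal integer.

`port` follows `height` (8 bytes), so it starts at byte offset 8 and occupies 8 bytes.
Bytes at offsets 8..15: A3 03 DB 8B 24 9D 83 04.
Little-endian stores the least-significant byte at the lowest address.
Reassemble most-significant byte first: 04 83 9D 24 8B DB 03 A3 → 0x04839D248BDB03A3.
0x04839D248BDB03A3 = 325276378391577507.

325276378391577507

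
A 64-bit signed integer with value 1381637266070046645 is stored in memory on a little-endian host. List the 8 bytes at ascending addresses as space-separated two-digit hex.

1381637266070046645 in hexadecimal, padded to 64 bits, is 0x132C8FC5F48C07B5.
Split into bytes (most-significant first): 13 2C 8F C5 F4 8C 07 B5.
Little-endian stores the least-significant byte at the lowest address.
So at ascending addresses the bytes are B5 07 8C F4 C5 8F 2C 13.

B5 07 8C F4 C5 8F 2C 13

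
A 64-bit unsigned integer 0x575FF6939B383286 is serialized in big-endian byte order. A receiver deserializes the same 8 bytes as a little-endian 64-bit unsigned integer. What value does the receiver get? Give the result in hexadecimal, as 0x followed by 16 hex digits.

Stored big-endian, the bytes at ascending addresses are 57 5F F6 93 9B 38 32 86.
Read back as little-endian, the first byte is least significant, giving 0x8632389B93F65F57.

0x8632389B93F65F57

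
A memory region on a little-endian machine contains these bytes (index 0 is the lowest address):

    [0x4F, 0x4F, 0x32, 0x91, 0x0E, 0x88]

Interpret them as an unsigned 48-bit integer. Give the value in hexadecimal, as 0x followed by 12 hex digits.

In little-endian order the low byte comes first in memory.
Reassemble most-significant byte first: 88 0E 91 32 4F 4F → 0x880E91324F4F.

0x880E91324F4F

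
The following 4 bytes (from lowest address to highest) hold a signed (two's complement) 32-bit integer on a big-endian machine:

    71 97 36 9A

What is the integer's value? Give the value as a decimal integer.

1905735322

Big-endian: lowest address holds the most-significant byte.
The bytes are already most-significant first: 0x7197369A.
0x7197369A = 1905735322.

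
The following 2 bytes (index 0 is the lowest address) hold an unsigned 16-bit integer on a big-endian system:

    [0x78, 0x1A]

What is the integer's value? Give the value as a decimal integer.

Big-endian: lowest address holds the most-significant byte.
The bytes are already most-significant first: 0x781A.
0x781A = 30746.

30746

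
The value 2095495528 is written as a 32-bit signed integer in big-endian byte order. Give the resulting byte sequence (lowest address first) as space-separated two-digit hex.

2095495528 in hexadecimal, padded to 32 bits, is 0x7CE6B968.
Split into bytes (most-significant first): 7C E6 B9 68.
In big-endian order the high byte comes first in memory.
So the memory order matches the most-significant-first order: 7C E6 B9 68.

7C E6 B9 68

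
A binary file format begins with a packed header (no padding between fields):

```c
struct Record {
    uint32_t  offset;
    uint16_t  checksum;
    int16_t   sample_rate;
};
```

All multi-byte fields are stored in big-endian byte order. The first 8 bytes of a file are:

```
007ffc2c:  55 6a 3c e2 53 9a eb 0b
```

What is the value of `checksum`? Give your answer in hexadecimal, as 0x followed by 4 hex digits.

`checksum` follows `offset` (4 bytes), so it starts at byte offset 4 and occupies 2 bytes.
Bytes at offsets 4..5: 53 9A.
Big-endian stores the most-significant byte at the lowest address.
The bytes are already most-significant first: 0x539A.

0x539A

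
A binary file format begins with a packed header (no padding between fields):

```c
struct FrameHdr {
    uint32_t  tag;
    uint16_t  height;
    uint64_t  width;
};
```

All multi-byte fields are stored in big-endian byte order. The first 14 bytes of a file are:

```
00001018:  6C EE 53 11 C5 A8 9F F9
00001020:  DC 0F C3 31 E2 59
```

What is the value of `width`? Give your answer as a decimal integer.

11527486681488941657

`width` follows `tag` (4 B), `height` (2 B), so it starts at offset 4 + 2 = 6 and occupies 8 bytes.
Bytes at offsets 6..13: 9F F9 DC 0F C3 31 E2 59.
Big-endian stores the most-significant byte at the lowest address.
The bytes are already most-significant first: 0x9FF9DC0FC331E259.
0x9FF9DC0FC331E259 = 11527486681488941657.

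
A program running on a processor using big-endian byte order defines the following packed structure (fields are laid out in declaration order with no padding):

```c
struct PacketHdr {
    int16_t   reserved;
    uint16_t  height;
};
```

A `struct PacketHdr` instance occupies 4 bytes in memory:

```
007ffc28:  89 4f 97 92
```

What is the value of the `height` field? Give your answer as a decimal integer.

38802

`height` follows `reserved` (2 bytes), so it starts at byte offset 2 and occupies 2 bytes.
Bytes at offsets 2..3: 97 92.
In big-endian order the high byte comes first in memory.
The bytes are already most-significant first: 0x9792.
0x9792 = 38802.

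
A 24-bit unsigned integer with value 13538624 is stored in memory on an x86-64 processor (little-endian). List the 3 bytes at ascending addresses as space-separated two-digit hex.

13538624 in hexadecimal, padded to 24 bits, is 0xCE9540.
Split into bytes (most-significant first): CE 95 40.
Little-endian: lowest address holds the least-significant byte.
So at ascending addresses the bytes are 40 95 CE.

40 95 CE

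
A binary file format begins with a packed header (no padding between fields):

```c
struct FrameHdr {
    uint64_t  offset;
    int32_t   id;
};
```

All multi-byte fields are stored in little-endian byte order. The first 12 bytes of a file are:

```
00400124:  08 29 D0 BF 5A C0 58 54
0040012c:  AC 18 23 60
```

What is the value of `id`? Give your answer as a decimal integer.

1612912812

`id` follows `offset` (8 bytes), so it starts at byte offset 8 and occupies 4 bytes.
Bytes at offsets 8..11: AC 18 23 60.
Little-endian stores the least-significant byte at the lowest address.
Reassemble most-significant byte first: 60 23 18 AC → 0x602318AC.
0x602318AC = 1612912812.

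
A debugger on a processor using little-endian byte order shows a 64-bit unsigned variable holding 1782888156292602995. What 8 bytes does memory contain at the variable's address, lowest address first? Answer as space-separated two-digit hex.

1782888156292602995 in hexadecimal, padded to 64 bits, is 0x18BE1754FE125C73.
Split into bytes (most-significant first): 18 BE 17 54 FE 12 5C 73.
Little-endian: lowest address holds the least-significant byte.
So at ascending addresses the bytes are 73 5C 12 FE 54 17 BE 18.

73 5C 12 FE 54 17 BE 18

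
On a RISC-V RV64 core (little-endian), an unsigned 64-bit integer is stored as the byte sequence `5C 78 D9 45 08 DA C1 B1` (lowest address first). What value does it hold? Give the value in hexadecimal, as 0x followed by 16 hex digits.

In little-endian order the low byte comes first in memory.
Reassemble most-significant byte first: B1 C1 DA 08 45 D9 78 5C → 0xB1C1DA0845D9785C.

0xB1C1DA0845D9785C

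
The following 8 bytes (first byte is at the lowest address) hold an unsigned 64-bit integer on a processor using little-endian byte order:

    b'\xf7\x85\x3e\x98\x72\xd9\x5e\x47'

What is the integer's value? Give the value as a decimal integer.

In little-endian order the low byte comes first in memory.
Reassemble most-significant byte first: 47 5E D9 72 98 3E 85 F7 → 0x475ED972983E85F7.
0x475ED972983E85F7 = 5142786910707418615.

5142786910707418615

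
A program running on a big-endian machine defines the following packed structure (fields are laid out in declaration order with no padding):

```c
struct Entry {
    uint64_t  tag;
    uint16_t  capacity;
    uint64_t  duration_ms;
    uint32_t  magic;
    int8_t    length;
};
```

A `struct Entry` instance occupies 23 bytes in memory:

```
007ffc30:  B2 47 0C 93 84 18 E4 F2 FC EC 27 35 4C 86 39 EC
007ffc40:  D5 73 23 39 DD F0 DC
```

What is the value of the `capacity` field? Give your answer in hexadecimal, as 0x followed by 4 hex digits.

`capacity` follows `tag` (8 bytes), so it starts at byte offset 8 and occupies 2 bytes.
Bytes at offsets 8..9: FC EC.
Big-endian: lowest address holds the most-significant byte.
The bytes are already most-significant first: 0xFCEC.

0xFCEC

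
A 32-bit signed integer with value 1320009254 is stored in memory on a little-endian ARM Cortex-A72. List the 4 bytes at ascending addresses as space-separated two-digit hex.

1320009254 in hexadecimal, padded to 32 bits, is 0x4EADBE26.
Split into bytes (most-significant first): 4E AD BE 26.
Little-endian stores the least-significant byte at the lowest address.
So at ascending addresses the bytes are 26 BE AD 4E.

26 BE AD 4E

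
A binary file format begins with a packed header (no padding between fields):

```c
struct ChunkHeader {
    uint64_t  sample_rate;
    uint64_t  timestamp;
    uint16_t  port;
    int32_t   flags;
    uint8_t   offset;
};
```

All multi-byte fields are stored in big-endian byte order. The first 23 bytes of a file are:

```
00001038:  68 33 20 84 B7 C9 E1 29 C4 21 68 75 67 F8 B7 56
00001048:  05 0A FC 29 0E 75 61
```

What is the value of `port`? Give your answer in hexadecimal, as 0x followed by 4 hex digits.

`port` follows `sample_rate` (8 B), `timestamp` (8 B), so it starts at offset 8 + 8 = 16 and occupies 2 bytes.
Bytes at offsets 16..17: 05 0A.
In big-endian order the high byte comes first in memory.
The bytes are already most-significant first: 0x050A.

0x050A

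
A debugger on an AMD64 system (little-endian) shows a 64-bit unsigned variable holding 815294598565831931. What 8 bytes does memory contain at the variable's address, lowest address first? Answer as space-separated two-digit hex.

815294598565831931 in hexadecimal, padded to 64 bits, is 0x0B50821E26CFA4FB.
Split into bytes (most-significant first): 0B 50 82 1E 26 CF A4 FB.
Little-endian: lowest address holds the least-significant byte.
So at ascending addresses the bytes are FB A4 CF 26 1E 82 50 0B.

FB A4 CF 26 1E 82 50 0B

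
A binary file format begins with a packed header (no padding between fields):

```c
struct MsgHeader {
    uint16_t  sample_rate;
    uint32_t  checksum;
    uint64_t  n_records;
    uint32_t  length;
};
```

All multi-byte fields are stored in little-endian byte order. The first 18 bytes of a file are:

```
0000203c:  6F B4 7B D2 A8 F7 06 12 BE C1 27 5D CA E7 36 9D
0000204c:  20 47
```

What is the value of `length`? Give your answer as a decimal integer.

1193319734

`length` follows `sample_rate` (2 B), `checksum` (4 B), `n_records` (8 B), so it starts at offset 2 + 4 + 8 = 14 and occupies 4 bytes.
Bytes at offsets 14..17: 36 9D 20 47.
Little-endian: lowest address holds the least-significant byte.
Reassemble most-significant byte first: 47 20 9D 36 → 0x47209D36.
0x47209D36 = 1193319734.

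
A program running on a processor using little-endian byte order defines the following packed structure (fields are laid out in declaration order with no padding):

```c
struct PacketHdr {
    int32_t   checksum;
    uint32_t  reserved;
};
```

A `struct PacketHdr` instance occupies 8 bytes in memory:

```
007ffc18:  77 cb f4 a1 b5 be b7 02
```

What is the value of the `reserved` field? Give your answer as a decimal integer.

45596341

`reserved` follows `checksum` (4 bytes), so it starts at byte offset 4 and occupies 4 bytes.
Bytes at offsets 4..7: B5 BE B7 02.
In little-endian order the low byte comes first in memory.
Reassemble most-significant byte first: 02 B7 BE B5 → 0x02B7BEB5.
0x02B7BEB5 = 45596341.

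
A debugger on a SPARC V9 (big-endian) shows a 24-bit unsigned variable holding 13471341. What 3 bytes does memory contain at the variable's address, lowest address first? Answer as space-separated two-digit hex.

CD 8E 6D

13471341 in hexadecimal, padded to 24 bits, is 0xCD8E6D.
Split into bytes (most-significant first): CD 8E 6D.
Big-endian stores the most-significant byte at the lowest address.
So the memory order matches the most-significant-first order: CD 8E 6D.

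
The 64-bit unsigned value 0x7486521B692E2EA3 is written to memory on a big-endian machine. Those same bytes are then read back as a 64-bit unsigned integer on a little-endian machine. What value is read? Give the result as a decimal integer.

Stored big-endian, the bytes at ascending addresses are 74 86 52 1B 69 2E 2E A3.
Read back as little-endian, the first byte is least significant, giving 0xA32E2E691B528674.
0xA32E2E691B528674 = 11758386706075780724.

11758386706075780724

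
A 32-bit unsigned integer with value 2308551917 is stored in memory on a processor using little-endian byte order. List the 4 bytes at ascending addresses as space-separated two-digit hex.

2308551917 in hexadecimal, padded to 32 bits, is 0x8999B4ED.
Split into bytes (most-significant first): 89 99 B4 ED.
Little-endian stores the least-significant byte at the lowest address.
So at ascending addresses the bytes are ED B4 99 89.

ED B4 99 89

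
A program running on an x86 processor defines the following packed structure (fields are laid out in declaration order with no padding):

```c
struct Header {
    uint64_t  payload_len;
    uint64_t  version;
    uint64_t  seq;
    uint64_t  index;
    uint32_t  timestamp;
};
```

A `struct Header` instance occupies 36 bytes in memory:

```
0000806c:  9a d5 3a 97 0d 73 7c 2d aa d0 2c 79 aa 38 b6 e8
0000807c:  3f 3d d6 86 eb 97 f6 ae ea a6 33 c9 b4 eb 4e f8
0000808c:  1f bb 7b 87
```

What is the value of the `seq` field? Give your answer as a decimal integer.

12607431244705578303

`seq` follows `payload_len` (8 B), `version` (8 B), so it starts at offset 8 + 8 = 16 and occupies 8 bytes.
Bytes at offsets 16..23: 3F 3D D6 86 EB 97 F6 AE.
Little-endian: lowest address holds the least-significant byte.
Reassemble most-significant byte first: AE F6 97 EB 86 D6 3D 3F → 0xAEF697EB86D63D3F.
0xAEF697EB86D63D3F = 12607431244705578303.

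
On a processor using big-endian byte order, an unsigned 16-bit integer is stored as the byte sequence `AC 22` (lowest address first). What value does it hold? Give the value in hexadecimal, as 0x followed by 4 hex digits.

0xAC22

Big-endian: lowest address holds the most-significant byte.
The bytes are already most-significant first: 0xAC22.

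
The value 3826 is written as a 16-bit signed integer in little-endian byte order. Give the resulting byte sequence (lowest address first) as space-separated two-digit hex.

F2 0E

3826 in hexadecimal, padded to 16 bits, is 0x0EF2.
Split into bytes (most-significant first): 0E F2.
Little-endian: lowest address holds the least-significant byte.
So at ascending addresses the bytes are F2 0E.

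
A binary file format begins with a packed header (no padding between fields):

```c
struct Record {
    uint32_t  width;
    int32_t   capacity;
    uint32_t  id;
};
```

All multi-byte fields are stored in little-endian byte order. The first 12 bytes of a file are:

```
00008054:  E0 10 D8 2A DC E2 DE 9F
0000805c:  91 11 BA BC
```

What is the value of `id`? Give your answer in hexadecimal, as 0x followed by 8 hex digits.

0xBCBA1191

`id` follows `width` (4 B), `capacity` (4 B), so it starts at offset 4 + 4 = 8 and occupies 4 bytes.
Bytes at offsets 8..11: 91 11 BA BC.
Little-endian: lowest address holds the least-significant byte.
Reassemble most-significant byte first: BC BA 11 91 → 0xBCBA1191.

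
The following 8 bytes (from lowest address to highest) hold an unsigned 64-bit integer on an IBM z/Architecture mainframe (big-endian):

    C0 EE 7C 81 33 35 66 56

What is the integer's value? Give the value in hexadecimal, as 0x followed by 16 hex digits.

0xC0EE7C8133356656

Big-endian stores the most-significant byte at the lowest address.
The bytes are already most-significant first: 0xC0EE7C8133356656.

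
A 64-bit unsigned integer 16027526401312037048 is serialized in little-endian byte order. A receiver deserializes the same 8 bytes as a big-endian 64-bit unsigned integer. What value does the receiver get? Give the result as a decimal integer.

13265465068834155998

16027526401312037048 in 64-bit hexadecimal is 0xDE6D3658326618B8.
Stored little-endian, the bytes at ascending addresses are B8 18 66 32 58 36 6D DE.
Read back as big-endian, the last byte is least significant, giving 0xB818663258366DDE.
0xB818663258366DDE = 13265465068834155998.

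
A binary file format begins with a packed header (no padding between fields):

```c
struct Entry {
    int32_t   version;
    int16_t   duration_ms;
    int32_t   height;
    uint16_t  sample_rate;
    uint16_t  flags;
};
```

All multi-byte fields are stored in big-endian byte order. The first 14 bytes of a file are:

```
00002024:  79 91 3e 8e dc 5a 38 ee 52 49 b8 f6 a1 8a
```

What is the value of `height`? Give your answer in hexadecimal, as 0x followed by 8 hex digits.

`height` follows `version` (4 B), `duration_ms` (2 B), so it starts at offset 4 + 2 = 6 and occupies 4 bytes.
Bytes at offsets 6..9: 38 EE 52 49.
Big-endian: lowest address holds the most-significant byte.
The bytes are already most-significant first: 0x38EE5249.

0x38EE5249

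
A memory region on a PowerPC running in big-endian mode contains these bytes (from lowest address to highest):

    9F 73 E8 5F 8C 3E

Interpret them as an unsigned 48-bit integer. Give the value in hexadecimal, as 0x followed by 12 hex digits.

Big-endian: lowest address holds the most-significant byte.
The bytes are already most-significant first: 0x9F73E85F8C3E.

0x9F73E85F8C3E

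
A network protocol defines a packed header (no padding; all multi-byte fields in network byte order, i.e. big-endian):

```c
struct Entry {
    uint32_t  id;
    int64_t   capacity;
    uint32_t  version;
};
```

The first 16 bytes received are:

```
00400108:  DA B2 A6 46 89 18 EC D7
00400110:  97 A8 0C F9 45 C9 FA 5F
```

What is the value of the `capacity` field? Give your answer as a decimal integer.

-8567837880365871879

`capacity` follows `id` (4 bytes), so it starts at byte offset 4 and occupies 8 bytes.
Bytes at offsets 4..11: 89 18 EC D7 97 A8 0C F9.
Big-endian: lowest address holds the most-significant byte.
The bytes are already most-significant first: 0x8918ECD797A80CF9.
Top bit is set, so as a signed 64-bit value this is 0x8918ECD797A80CF9 − 2^64 = -8567837880365871879.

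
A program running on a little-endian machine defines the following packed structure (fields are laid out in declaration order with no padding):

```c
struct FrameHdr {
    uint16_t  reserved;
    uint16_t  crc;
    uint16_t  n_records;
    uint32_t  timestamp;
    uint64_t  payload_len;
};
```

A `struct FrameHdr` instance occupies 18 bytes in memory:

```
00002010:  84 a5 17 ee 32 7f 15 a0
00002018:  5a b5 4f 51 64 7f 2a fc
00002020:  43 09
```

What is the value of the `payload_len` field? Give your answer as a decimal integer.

`payload_len` follows `reserved` (2 B), `crc` (2 B), `n_records` (2 B), `timestamp` (4 B), so it starts at offset 2 + 2 + 2 + 4 = 10 and occupies 8 bytes.
Bytes at offsets 10..17: 4F 51 64 7F 2A FC 43 09.
In little-endian order the low byte comes first in memory.
Reassemble most-significant byte first: 09 43 FC 2A 7F 64 51 4F → 0x0943FC2A7F64514F.
0x0943FC2A7F64514F = 667654429237072207.

667654429237072207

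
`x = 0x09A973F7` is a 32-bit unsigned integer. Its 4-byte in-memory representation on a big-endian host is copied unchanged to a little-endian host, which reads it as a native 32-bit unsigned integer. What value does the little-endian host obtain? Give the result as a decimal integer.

4151552265

Stored big-endian, the bytes at ascending addresses are 09 A9 73 F7.
Read back as little-endian, the first byte is least significant, giving 0xF773A909.
0xF773A909 = 4151552265.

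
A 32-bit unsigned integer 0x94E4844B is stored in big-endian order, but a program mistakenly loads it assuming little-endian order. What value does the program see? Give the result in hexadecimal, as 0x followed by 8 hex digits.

Stored big-endian, the bytes at ascending addresses are 94 E4 84 4B.
Read back as little-endian, the first byte is least significant, giving 0x4B84E494.

0x4B84E494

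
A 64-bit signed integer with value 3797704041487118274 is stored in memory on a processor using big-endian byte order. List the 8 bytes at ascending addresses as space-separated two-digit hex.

3797704041487118274 in hexadecimal, padded to 64 bits, is 0x34B427B462E7AFC2.
Split into bytes (most-significant first): 34 B4 27 B4 62 E7 AF C2.
Big-endian stores the most-significant byte at the lowest address.
So the memory order matches the most-significant-first order: 34 B4 27 B4 62 E7 AF C2.

34 B4 27 B4 62 E7 AF C2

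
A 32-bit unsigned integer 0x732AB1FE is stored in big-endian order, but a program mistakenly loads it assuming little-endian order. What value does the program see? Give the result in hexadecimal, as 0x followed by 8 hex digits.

Stored big-endian, the bytes at ascending addresses are 73 2A B1 FE.
Read back as little-endian, the first byte is least significant, giving 0xFEB12A73.

0xFEB12A73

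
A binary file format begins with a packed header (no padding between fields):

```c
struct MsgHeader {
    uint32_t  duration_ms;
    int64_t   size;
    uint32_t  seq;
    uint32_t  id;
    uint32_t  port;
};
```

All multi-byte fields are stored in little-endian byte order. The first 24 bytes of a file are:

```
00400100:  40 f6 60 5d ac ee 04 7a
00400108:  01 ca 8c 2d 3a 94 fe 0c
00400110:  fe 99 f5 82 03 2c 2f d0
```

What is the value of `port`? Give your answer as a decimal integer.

3492752387

`port` follows `duration_ms` (4 B), `size` (8 B), `seq` (4 B), `id` (4 B), so it starts at offset 4 + 8 + 4 + 4 = 20 and occupies 4 bytes.
Bytes at offsets 20..23: 03 2C 2F D0.
Little-endian stores the least-significant byte at the lowest address.
Reassemble most-significant byte first: D0 2F 2C 03 → 0xD02F2C03.
0xD02F2C03 = 3492752387.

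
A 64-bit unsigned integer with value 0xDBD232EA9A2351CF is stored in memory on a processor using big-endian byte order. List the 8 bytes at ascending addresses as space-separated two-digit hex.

DB D2 32 EA 9A 23 51 CF

Split into bytes (most-significant first): DB D2 32 EA 9A 23 51 CF.
In big-endian order the high byte comes first in memory.
So the memory order matches the most-significant-first order: DB D2 32 EA 9A 23 51 CF.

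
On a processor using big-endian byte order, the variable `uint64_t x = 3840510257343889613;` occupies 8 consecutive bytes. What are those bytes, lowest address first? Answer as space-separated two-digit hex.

3840510257343889613 in hexadecimal, padded to 64 bits, is 0x354C3BBB2D3A00CD.
Split into bytes (most-significant first): 35 4C 3B BB 2D 3A 00 CD.
Big-endian: lowest address holds the most-significant byte.
So the memory order matches the most-significant-first order: 35 4C 3B BB 2D 3A 00 CD.

35 4C 3B BB 2D 3A 00 CD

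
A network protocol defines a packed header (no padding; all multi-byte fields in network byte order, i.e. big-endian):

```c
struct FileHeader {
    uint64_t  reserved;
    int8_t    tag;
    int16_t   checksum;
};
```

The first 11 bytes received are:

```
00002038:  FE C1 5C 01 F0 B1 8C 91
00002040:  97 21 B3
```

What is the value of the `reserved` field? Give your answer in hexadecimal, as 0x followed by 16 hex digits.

`reserved` is the first field, at byte offset 0, occupying 8 bytes.
Bytes at offsets 0..7: FE C1 5C 01 F0 B1 8C 91.
In big-endian order the high byte comes first in memory.
The bytes are already most-significant first: 0xFEC15C01F0B18C91.

0xFEC15C01F0B18C91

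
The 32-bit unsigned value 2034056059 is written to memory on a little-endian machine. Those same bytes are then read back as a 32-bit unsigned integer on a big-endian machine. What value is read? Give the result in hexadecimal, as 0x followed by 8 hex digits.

0x7B3B3D79

2034056059 in 32-bit hexadecimal is 0x793D3B7B.
Stored little-endian, the bytes at ascending addresses are 7B 3B 3D 79.
Read back as big-endian, the last byte is least significant, giving 0x7B3B3D79.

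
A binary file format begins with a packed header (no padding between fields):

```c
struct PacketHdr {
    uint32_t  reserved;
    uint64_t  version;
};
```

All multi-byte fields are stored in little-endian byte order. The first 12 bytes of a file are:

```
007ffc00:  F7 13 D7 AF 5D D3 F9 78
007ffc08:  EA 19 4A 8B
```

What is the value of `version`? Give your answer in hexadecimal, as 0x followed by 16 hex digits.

`version` follows `reserved` (4 bytes), so it starts at byte offset 4 and occupies 8 bytes.
Bytes at offsets 4..11: 5D D3 F9 78 EA 19 4A 8B.
Little-endian stores the least-significant byte at the lowest address.
Reassemble most-significant byte first: 8B 4A 19 EA 78 F9 D3 5D → 0x8B4A19EA78F9D35D.

0x8B4A19EA78F9D35D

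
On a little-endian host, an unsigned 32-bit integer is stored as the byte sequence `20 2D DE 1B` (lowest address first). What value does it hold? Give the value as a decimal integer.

Little-endian stores the least-significant byte at the lowest address.
Reassemble most-significant byte first: 1B DE 2D 20 → 0x1BDE2D20.
0x1BDE2D20 = 467545376.

467545376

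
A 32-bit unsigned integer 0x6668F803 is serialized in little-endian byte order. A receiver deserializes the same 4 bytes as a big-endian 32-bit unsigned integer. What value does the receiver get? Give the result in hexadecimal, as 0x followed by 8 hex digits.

Stored little-endian, the bytes at ascending addresses are 03 F8 68 66.
Read back as big-endian, the last byte is least significant, giving 0x03F86866.

0x03F86866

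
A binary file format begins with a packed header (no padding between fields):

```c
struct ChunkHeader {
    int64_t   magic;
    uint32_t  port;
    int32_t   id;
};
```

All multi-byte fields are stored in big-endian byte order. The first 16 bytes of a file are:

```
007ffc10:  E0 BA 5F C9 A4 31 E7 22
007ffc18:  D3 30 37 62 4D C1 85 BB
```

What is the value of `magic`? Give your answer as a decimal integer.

-2253383343897712862

`magic` is the first field, at byte offset 0, occupying 8 bytes.
Bytes at offsets 0..7: E0 BA 5F C9 A4 31 E7 22.
Big-endian stores the most-significant byte at the lowest address.
The bytes are already most-significant first: 0xE0BA5FC9A431E722.
Top bit is set, so as a signed 64-bit value this is 0xE0BA5FC9A431E722 − 2^64 = -2253383343897712862.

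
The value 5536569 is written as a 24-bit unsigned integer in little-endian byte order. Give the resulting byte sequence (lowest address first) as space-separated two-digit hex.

39 7B 54

5536569 in hexadecimal, padded to 24 bits, is 0x547B39.
Split into bytes (most-significant first): 54 7B 39.
Little-endian: lowest address holds the least-significant byte.
So at ascending addresses the bytes are 39 7B 54.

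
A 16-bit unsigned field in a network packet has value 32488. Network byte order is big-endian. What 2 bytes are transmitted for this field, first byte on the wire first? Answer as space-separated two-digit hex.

7E E8

32488 in hexadecimal, padded to 16 bits, is 0x7EE8.
Split into bytes (most-significant first): 7E E8.
Big-endian stores the most-significant byte at the lowest address.
So the memory order matches the most-significant-first order: 7E E8.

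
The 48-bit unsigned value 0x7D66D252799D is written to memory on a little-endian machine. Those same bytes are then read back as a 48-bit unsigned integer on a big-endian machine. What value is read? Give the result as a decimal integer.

173144406124157

Stored little-endian, the bytes at ascending addresses are 9D 79 52 D2 66 7D.
Read back as big-endian, the last byte is least significant, giving 0x9D7952D2667D.
0x9D7952D2667D = 173144406124157.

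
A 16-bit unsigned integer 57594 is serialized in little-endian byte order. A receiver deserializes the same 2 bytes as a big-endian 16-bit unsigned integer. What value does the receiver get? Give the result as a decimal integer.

64224

57594 in 16-bit hexadecimal is 0xE0FA.
Stored little-endian, the bytes at ascending addresses are FA E0.
Read back as big-endian, the last byte is least significant, giving 0xFAE0.
0xFAE0 = 64224.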